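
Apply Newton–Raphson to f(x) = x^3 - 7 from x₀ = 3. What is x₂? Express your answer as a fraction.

f'(x) = 3x^2.
f(3) = 20, f'(3) = 27, so x₁ = 3 - 20/27 = 61/27.
f(61/27) = 89200/19683, f'(61/27) = 3721/243, so x₂ = (61/27) - (89200/19683)/(3721/243) = 591743/301401.

591743/301401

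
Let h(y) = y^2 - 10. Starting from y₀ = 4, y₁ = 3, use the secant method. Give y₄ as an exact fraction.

3001/949

h(4) = 6, h(3) = -1. y₂ = 3 - (-1)·(3 - 4)/((-1) - 6) = 22/7.
h(3) = -1, h(22/7) = -6/49. y₃ = (22/7) - (-6/49)·((22/7) - 3)/((-6/49) - (-1)) = 136/43.
h(22/7) = -6/49, h(136/43) = 6/1849. y₄ = (136/43) - (6/1849)·((136/43) - (22/7))/((6/1849) - (-6/49)) = 3001/949.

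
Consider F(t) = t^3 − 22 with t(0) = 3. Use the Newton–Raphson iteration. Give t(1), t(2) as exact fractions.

F'(t) = 3t^2.
F(3) = 5, F'(3) = 27, so t(1) = 3 − 5/27 = 76/27.
F(76/27) = 5950/19683, F'(76/27) = 5776/243, so t(2) = (76/27) − (5950/19683)/(5776/243) = 655489/233928.

t(1) = 76/27, t(2) = 655489/233928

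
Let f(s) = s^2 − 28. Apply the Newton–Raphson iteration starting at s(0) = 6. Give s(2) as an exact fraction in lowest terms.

f'(s) = 2s.
f(6) = 8, f'(6) = 12, so s(1) = 6 − 8/12 = 16/3.
f(16/3) = 4/9, f'(16/3) = 32/3, so s(2) = (16/3) − (4/9)/(32/3) = 127/24.

127/24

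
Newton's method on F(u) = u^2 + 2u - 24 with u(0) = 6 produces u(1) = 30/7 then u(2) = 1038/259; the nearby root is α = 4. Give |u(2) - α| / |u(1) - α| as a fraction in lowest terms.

u(1) - α = 30/7 - 4 = 2/7, so |u(1) - α| = 2/7.
u(2) - α = 1038/259 - 4 = 2/259, so |u(2) - α| = 2/259.
Ratio = (2/259) / (2/7) = 1/37.

1/37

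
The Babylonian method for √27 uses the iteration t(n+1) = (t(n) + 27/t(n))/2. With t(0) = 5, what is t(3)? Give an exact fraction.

t(1) = (5 + 27/5)/2 = 26/5.
t(2) = (26/5 + 27/(26/5))/2 = 1351/260.
t(3) = (1351/260 + 27/(1351/260))/2 = 3650401/702520.

3650401/702520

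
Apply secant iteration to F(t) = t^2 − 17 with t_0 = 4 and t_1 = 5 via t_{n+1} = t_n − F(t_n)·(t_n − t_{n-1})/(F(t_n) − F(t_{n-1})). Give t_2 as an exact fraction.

37/9

F(4) = −1, F(5) = 8. t_2 = 5 − 8·(5 − 4)/(8 − (−1)) = 37/9.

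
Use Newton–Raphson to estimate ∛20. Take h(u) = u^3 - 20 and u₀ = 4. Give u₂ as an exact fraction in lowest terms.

h'(u) = 3u^2.
h(4) = 44, h'(4) = 48, so u₁ = 4 - 44/48 = 37/12.
h(37/12) = 16093/1728, h'(37/12) = 1369/48, so u₂ = (37/12) - (16093/1728)/(1369/48) = 67933/24642.

67933/24642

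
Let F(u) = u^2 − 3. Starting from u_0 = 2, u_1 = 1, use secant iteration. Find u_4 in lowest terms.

F(2) = 1, F(1) = −2. u_2 = 1 − (−2)·(1 − 2)/((−2) − 1) = 5/3.
F(1) = −2, F(5/3) = −2/9. u_3 = (5/3) − (−2/9)·((5/3) − 1)/((−2/9) − (−2)) = 7/4.
F(5/3) = −2/9, F(7/4) = 1/16. u_4 = (7/4) − (1/16)·((7/4) − (5/3))/((1/16) − (−2/9)) = 71/41.

71/41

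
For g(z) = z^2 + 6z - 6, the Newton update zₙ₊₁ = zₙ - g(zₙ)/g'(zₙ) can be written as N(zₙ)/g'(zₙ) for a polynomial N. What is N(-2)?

10

g'(z) = 2z + 6.
N(z) = z·g'(z) - g(z) = z·(2z + 6) - (z^2 + 6z - 6) = z^2 + 6.
N(-2) = 10.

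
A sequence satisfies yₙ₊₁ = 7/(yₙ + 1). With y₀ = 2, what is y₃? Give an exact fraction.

70/31

y₁ = 7/(2 + 1) = 7/3.
y₂ = 7/(7/3 + 1) = 21/10.
y₃ = 7/(21/10 + 1) = 70/31.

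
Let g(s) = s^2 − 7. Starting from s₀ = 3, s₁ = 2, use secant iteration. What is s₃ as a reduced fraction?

g(3) = 2, g(2) = −3. s₂ = 2 − (−3)·(2 − 3)/((−3) − 2) = 13/5.
g(2) = −3, g(13/5) = −6/25. s₃ = (13/5) − (−6/25)·((13/5) − 2)/((−6/25) − (−3)) = 61/23.

61/23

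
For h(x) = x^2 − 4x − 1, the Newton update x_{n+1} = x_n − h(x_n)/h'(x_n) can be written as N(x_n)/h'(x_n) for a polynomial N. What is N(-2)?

5

h'(x) = 2x − 4.
N(x) = x·h'(x) − h(x) = x·(2x − 4) − (x^2 − 4x − 1) = x^2 + 1.
N(-2) = 5.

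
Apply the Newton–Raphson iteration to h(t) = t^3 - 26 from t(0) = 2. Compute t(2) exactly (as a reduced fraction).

h'(t) = 3t^2.
h(2) = -18, h'(2) = 12, so t(1) = 2 - (-18)/12 = 7/2.
h(7/2) = 135/8, h'(7/2) = 147/4, so t(2) = (7/2) - (135/8)/(147/4) = 149/49.

149/49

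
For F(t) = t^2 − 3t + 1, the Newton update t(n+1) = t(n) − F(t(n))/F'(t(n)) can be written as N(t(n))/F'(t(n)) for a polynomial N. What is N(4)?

F'(t) = 2t − 3.
N(t) = t·F'(t) − F(t) = t·(2t − 3) − (t^2 − 3t + 1) = t^2 − 1.
N(4) = 15.

15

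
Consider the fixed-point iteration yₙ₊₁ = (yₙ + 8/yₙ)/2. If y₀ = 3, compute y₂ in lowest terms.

y₁ = (3 + 8/3)/2 = 17/6.
y₂ = (17/6 + 8/(17/6))/2 = 577/204.

577/204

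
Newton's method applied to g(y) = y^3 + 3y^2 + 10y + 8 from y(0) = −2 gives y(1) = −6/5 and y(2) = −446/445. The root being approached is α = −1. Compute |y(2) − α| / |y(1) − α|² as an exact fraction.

5/89

y(1) − α = −6/5 − (−1) = −6/5 + 1 = −1/5, so |y(1) − α| = 1/5.
y(2) − α = −446/445 − (−1) = −446/445 + 1 = −1/445, so |y(2) − α| = 1/445.
|y(1) − α|² = 1/25.
Ratio = (1/445) / (1/25) = 5/89.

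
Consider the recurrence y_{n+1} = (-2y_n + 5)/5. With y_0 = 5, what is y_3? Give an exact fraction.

11/25

y_1 = (-2·5 + 5)/5 = -1.
y_2 = (-2·(-1) + 5)/5 = 7/5.
y_3 = (-2·(7/5) + 5)/5 = 11/25.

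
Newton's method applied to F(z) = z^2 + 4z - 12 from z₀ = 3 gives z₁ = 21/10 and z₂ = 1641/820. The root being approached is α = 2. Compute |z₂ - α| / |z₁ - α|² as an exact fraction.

5/41

z₁ - α = 21/10 - 2 = 1/10, so |z₁ - α| = 1/10.
z₂ - α = 1641/820 - 2 = 1/820, so |z₂ - α| = 1/820.
|z₁ - α|² = 1/100.
Ratio = (1/820) / (1/100) = 5/41.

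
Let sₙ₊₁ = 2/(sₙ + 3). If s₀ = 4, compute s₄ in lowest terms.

s₁ = 2/(4 + 3) = 2/7.
s₂ = 2/(2/7 + 3) = 14/23.
s₃ = 2/(14/23 + 3) = 46/83.
s₄ = 2/(46/83 + 3) = 166/295.

166/295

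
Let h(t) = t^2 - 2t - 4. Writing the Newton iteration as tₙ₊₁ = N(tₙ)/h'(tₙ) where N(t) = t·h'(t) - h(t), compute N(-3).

13

h'(t) = 2t - 2.
N(t) = t·h'(t) - h(t) = t·(2t - 2) - (t^2 - 2t - 4) = t^2 + 4.
N(-3) = 13.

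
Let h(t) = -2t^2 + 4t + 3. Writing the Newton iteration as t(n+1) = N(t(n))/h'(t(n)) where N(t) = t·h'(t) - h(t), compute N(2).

-11

h'(t) = -4t + 4.
N(t) = t·h'(t) - h(t) = t·(-4t + 4) - (-2t^2 + 4t + 3) = -2t^2 - 3.
N(2) = -11.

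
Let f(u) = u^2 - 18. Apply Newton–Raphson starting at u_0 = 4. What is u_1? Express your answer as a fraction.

17/4

f'(u) = 2u.
f(4) = -2, f'(4) = 8, so u_1 = 4 - (-2)/8 = 17/4.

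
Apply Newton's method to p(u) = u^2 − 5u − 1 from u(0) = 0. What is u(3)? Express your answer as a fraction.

p'(u) = 2u − 5.
p(0) = −1, p'(0) = −5, so u(1) = 0 − (−1)/(−5) = −1/5.
p(−1/5) = 1/25, p'(−1/5) = −27/5, so u(2) = (−1/5) − (1/25)/(−27/5) = −26/135.
p(−26/135) = 1/18225, p'(−26/135) = −727/135, so u(3) = (−26/135) − (1/18225)/(−727/135) = −18901/98145.

−18901/98145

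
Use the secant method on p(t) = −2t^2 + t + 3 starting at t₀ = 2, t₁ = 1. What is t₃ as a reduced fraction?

29/19

p(2) = −3, p(1) = 2. t₂ = 1 − 2·(1 − 2)/(2 − (−3)) = 7/5.
p(1) = 2, p(7/5) = 12/25. t₃ = (7/5) − (12/25)·((7/5) − 1)/((12/25) − 2) = 29/19.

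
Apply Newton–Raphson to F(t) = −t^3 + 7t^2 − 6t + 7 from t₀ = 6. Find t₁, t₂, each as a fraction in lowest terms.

t₁ = 187/30, t₂ = 2961958/476505

F'(t) = −3t^2 + 14t − 6.
F(6) = 7, F'(6) = −30, so t₁ = 6 − 7/(−30) = 187/30.
F(187/30) = −16513/27000, F'(187/30) = −10589/300, so t₂ = (187/30) − (−16513/27000)/(−10589/300) = 2961958/476505.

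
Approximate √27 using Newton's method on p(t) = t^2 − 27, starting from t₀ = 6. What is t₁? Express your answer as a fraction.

p'(t) = 2t.
p(6) = 9, p'(6) = 12, so t₁ = 6 − 9/12 = 21/4.

21/4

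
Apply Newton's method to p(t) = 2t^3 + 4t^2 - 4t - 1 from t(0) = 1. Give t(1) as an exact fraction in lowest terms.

9/10

p'(t) = 6t^2 + 8t - 4.
p(1) = 1, p'(1) = 10, so t(1) = 1 - 1/10 = 9/10.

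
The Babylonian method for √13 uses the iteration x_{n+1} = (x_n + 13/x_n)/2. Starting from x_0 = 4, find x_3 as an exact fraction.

5597777/1552544

x_1 = (4 + 13/4)/2 = 29/8.
x_2 = (29/8 + 13/(29/8))/2 = 1673/464.
x_3 = (1673/464 + 13/(1673/464))/2 = 5597777/1552544.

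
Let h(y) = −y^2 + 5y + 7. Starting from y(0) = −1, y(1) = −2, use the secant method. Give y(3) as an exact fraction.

h(−1) = 1, h(−2) = −7. y(2) = (−2) − (−7)·((−2) − (−1))/((−7) − 1) = −9/8.
h(−2) = −7, h(−9/8) = 7/64. y(3) = (−9/8) − (7/64)·((−9/8) − (−2))/((7/64) − (−7)) = −74/65.

−74/65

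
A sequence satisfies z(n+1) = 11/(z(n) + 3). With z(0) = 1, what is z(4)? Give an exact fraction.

1243/592

z(1) = 11/(1 + 3) = 11/4.
z(2) = 11/(11/4 + 3) = 44/23.
z(3) = 11/(44/23 + 3) = 253/113.
z(4) = 11/(253/113 + 3) = 1243/592.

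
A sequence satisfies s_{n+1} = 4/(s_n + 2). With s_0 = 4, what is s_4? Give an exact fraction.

14/11

s_1 = 4/(4 + 2) = 2/3.
s_2 = 4/(2/3 + 2) = 3/2.
s_3 = 4/(3/2 + 2) = 8/7.
s_4 = 4/(8/7 + 2) = 14/11.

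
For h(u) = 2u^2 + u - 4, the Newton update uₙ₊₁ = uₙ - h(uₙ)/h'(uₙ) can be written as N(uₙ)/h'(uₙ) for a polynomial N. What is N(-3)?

22

h'(u) = 4u + 1.
N(u) = u·h'(u) - h(u) = u·(4u + 1) - (2u^2 + u - 4) = 2u^2 + 4.
N(-3) = 22.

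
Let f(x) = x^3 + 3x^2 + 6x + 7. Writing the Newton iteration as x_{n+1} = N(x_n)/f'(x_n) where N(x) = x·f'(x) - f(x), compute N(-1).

-6

f'(x) = 3x^2 + 6x + 6.
N(x) = x·f'(x) - f(x) = x·(3x^2 + 6x + 6) - (x^3 + 3x^2 + 6x + 7) = 2x^3 + 3x^2 - 7.
N(-1) = -6.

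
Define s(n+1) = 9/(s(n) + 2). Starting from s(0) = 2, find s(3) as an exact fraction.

153/70

s(1) = 9/(2 + 2) = 9/4.
s(2) = 9/(9/4 + 2) = 36/17.
s(3) = 9/(36/17 + 2) = 153/70.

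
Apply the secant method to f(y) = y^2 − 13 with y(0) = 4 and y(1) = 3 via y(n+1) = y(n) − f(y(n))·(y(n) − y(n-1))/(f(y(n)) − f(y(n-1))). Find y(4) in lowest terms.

1042/289

f(4) = 3, f(3) = −4. y(2) = 3 − (−4)·(3 − 4)/((−4) − 3) = 25/7.
f(3) = −4, f(25/7) = −12/49. y(3) = (25/7) − (−12/49)·((25/7) − 3)/((−12/49) − (−4)) = 83/23.
f(25/7) = −12/49, f(83/23) = 12/529. y(4) = (83/23) − (12/529)·((83/23) − (25/7))/((12/529) − (−12/49)) = 1042/289.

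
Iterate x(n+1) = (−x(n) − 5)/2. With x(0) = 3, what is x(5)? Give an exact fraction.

−29/16

x(1) = (−3 − 5)/2 = −4.
x(2) = (−(−4) − 5)/2 = −1/2.
x(3) = (−(−1/2) − 5)/2 = −9/4.
x(4) = (−(−9/4) − 5)/2 = −11/8.
x(5) = (−(−11/8) − 5)/2 = −29/16.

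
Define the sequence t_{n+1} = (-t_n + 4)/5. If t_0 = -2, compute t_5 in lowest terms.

2086/3125

t_1 = (-(-2) + 4)/5 = 6/5.
t_2 = (-(6/5) + 4)/5 = 14/25.
t_3 = (-(14/25) + 4)/5 = 86/125.
t_4 = (-(86/125) + 4)/5 = 414/625.
t_5 = (-(414/625) + 4)/5 = 2086/3125.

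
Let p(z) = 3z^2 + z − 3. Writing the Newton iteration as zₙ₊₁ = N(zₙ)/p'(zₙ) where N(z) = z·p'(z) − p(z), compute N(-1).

6

p'(z) = 6z + 1.
N(z) = z·p'(z) − p(z) = z·(6z + 1) − (3z^2 + z − 3) = 3z^2 + 3.
N(-1) = 6.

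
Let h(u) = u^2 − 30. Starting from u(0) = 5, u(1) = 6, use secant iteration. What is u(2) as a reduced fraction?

60/11

h(5) = −5, h(6) = 6. u(2) = 6 − 6·(6 − 5)/(6 − (−5)) = 60/11.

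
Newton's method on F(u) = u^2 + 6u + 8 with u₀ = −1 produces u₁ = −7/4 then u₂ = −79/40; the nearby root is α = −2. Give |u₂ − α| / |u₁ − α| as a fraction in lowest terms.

u₁ − α = −7/4 − (−2) = −7/4 + 2 = 1/4, so |u₁ − α| = 1/4.
u₂ − α = −79/40 − (−2) = −79/40 + 2 = 1/40, so |u₂ − α| = 1/40.
Ratio = (1/40) / (1/4) = 1/10.

1/10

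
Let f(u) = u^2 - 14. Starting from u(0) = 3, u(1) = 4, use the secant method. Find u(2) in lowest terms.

26/7

f(3) = -5, f(4) = 2. u(2) = 4 - 2·(4 - 3)/(2 - (-5)) = 26/7.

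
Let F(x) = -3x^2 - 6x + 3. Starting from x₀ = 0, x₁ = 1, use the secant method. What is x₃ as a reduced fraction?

2/5

F(0) = 3, F(1) = -6. x₂ = 1 - (-6)·(1 - 0)/((-6) - 3) = 1/3.
F(1) = -6, F(1/3) = 2/3. x₃ = (1/3) - (2/3)·((1/3) - 1)/((2/3) - (-6)) = 2/5.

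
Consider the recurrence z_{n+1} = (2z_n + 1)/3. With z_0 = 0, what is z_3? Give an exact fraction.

z_1 = (2·0 + 1)/3 = 1/3.
z_2 = (2·(1/3) + 1)/3 = 5/9.
z_3 = (2·(5/9) + 1)/3 = 19/27.

19/27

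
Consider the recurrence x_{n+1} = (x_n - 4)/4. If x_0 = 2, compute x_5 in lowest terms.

x_1 = (2 - 4)/4 = -1/2.
x_2 = ((-1/2) - 4)/4 = -9/8.
x_3 = ((-9/8) - 4)/4 = -41/32.
x_4 = ((-41/32) - 4)/4 = -169/128.
x_5 = ((-169/128) - 4)/4 = -681/512.

-681/512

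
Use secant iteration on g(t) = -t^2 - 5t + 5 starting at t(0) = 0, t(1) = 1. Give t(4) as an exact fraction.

281/329

g(0) = 5, g(1) = -1. t(2) = 1 - (-1)·(1 - 0)/((-1) - 5) = 5/6.
g(1) = -1, g(5/6) = 5/36. t(3) = (5/6) - (5/36)·((5/6) - 1)/((5/36) - (-1)) = 35/41.
g(5/6) = 5/36, g(35/41) = 5/1681. t(4) = (35/41) - (5/1681)·((35/41) - (5/6))/((5/1681) - (5/36)) = 281/329.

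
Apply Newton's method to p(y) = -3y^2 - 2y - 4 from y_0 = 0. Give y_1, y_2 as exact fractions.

p'(y) = -6y - 2.
p(0) = -4, p'(0) = -2, so y_1 = 0 - (-4)/(-2) = -2.
p(-2) = -12, p'(-2) = 10, so y_2 = (-2) - (-12)/10 = -4/5.

y_1 = -2, y_2 = -4/5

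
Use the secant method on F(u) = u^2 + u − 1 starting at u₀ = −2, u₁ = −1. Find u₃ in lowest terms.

F(−2) = 1, F(−1) = −1. u₂ = (−1) − (−1)·((−1) − (−2))/((−1) − 1) = −3/2.
F(−1) = −1, F(−3/2) = −1/4. u₃ = (−3/2) − (−1/4)·((−3/2) − (−1))/((−1/4) − (−1)) = −5/3.

−5/3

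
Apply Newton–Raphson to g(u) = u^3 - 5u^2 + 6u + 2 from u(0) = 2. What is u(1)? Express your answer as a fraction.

g'(u) = 3u^2 - 10u + 6.
g(2) = 2, g'(2) = -2, so u(1) = 2 - 2/(-2) = 3.

3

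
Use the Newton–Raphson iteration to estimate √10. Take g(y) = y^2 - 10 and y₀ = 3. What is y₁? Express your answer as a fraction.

g'(y) = 2y.
g(3) = -1, g'(3) = 6, so y₁ = 3 - (-1)/6 = 19/6.

19/6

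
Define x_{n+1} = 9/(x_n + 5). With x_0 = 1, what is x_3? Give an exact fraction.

x_1 = 9/(1 + 5) = 3/2.
x_2 = 9/(3/2 + 5) = 18/13.
x_3 = 9/(18/13 + 5) = 117/83.

117/83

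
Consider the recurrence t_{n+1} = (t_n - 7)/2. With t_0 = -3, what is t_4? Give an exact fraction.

t_1 = ((-3) - 7)/2 = -5.
t_2 = ((-5) - 7)/2 = -6.
t_3 = ((-6) - 7)/2 = -13/2.
t_4 = ((-13/2) - 7)/2 = -27/4.

-27/4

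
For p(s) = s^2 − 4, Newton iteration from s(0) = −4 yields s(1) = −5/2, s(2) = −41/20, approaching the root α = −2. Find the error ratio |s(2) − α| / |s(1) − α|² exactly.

s(1) − α = −5/2 − (−2) = −5/2 + 2 = −1/2, so |s(1) − α| = 1/2.
s(2) − α = −41/20 − (−2) = −41/20 + 2 = −1/20, so |s(2) − α| = 1/20.
|s(1) − α|² = 1/4.
Ratio = (1/20) / (1/4) = 1/5.

1/5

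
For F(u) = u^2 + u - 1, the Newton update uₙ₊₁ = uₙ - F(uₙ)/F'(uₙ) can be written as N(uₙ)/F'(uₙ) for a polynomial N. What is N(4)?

F'(u) = 2u + 1.
N(u) = u·F'(u) - F(u) = u·(2u + 1) - (u^2 + u - 1) = u^2 + 1.
N(4) = 17.

17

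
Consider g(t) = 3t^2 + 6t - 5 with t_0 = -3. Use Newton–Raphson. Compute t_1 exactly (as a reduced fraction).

g'(t) = 6t + 6.
g(-3) = 4, g'(-3) = -12, so t_1 = (-3) - 4/(-12) = -8/3.

-8/3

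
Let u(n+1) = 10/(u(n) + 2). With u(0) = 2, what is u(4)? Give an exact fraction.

190/83

u(1) = 10/(2 + 2) = 5/2.
u(2) = 10/(5/2 + 2) = 20/9.
u(3) = 10/(20/9 + 2) = 45/19.
u(4) = 10/(45/19 + 2) = 190/83.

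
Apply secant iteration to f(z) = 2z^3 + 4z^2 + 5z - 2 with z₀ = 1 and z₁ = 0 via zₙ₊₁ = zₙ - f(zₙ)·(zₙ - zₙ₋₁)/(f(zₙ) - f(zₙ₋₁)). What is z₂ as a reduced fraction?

f(1) = 9, f(0) = -2. z₂ = 0 - (-2)·(0 - 1)/((-2) - 9) = 2/11.

2/11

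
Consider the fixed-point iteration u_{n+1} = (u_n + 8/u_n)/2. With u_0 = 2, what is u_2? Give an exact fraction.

17/6

u_1 = (2 + 8/2)/2 = 3.
u_2 = (3 + 8/3)/2 = 17/6.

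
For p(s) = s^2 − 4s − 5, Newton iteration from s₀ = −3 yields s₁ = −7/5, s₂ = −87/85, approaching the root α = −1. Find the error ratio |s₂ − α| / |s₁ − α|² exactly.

5/34

s₁ − α = −7/5 − (−1) = −7/5 + 1 = −2/5, so |s₁ − α| = 2/5.
s₂ − α = −87/85 − (−1) = −87/85 + 1 = −2/85, so |s₂ − α| = 2/85.
|s₁ − α|² = 4/25.
Ratio = (2/85) / (4/25) = 5/34.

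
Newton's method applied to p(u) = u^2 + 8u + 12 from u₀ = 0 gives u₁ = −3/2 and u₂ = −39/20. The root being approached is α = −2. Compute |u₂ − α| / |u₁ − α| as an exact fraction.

1/10

u₁ − α = −3/2 − (−2) = −3/2 + 2 = 1/2, so |u₁ − α| = 1/2.
u₂ − α = −39/20 − (−2) = −39/20 + 2 = 1/20, so |u₂ − α| = 1/20.
Ratio = (1/20) / (1/2) = 1/10.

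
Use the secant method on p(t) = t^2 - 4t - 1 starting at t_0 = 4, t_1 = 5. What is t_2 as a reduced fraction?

p(4) = -1, p(5) = 4. t_2 = 5 - 4·(5 - 4)/(4 - (-1)) = 21/5.

21/5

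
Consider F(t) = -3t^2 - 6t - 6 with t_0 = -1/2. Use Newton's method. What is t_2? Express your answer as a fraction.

-17/24

F'(t) = -6t - 6.
F(-1/2) = -15/4, F'(-1/2) = -3, so t_1 = (-1/2) - (-15/4)/(-3) = -7/4.
F(-7/4) = -75/16, F'(-7/4) = 9/2, so t_2 = (-7/4) - (-75/16)/(9/2) = -17/24.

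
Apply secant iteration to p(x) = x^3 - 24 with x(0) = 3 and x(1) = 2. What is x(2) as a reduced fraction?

54/19

p(3) = 3, p(2) = -16. x(2) = 2 - (-16)·(2 - 3)/((-16) - 3) = 54/19.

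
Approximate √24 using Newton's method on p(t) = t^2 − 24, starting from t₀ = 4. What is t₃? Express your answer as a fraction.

4801/980

p'(t) = 2t.
p(4) = −8, p'(4) = 8, so t₁ = 4 − (−8)/8 = 5.
p(5) = 1, p'(5) = 10, so t₂ = 5 − 1/10 = 49/10.
p(49/10) = 1/100, p'(49/10) = 49/5, so t₃ = (49/10) − (1/100)/(49/5) = 4801/980.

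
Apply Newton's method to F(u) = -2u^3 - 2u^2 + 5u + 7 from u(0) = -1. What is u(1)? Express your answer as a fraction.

-5/3

F'(u) = -6u^2 - 4u + 5.
F(-1) = 2, F'(-1) = 3, so u(1) = (-1) - 2/3 = -5/3.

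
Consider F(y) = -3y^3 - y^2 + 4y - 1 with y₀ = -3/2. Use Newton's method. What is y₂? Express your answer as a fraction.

F'(y) = -9y^2 - 2y + 4.
F(-3/2) = 7/8, F'(-3/2) = -53/4, so y₁ = (-3/2) - (7/8)/(-53/4) = -76/53.
F(-76/53) = 7987/148877, F'(-76/53) = -32692/2809, so y₂ = (-76/53) - (7987/148877)/(-32692/2809) = -2476605/1732676.

-2476605/1732676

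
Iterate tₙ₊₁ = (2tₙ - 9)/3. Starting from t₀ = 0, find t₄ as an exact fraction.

-65/9

t₁ = (2·0 - 9)/3 = -3.
t₂ = (2·(-3) - 9)/3 = -5.
t₃ = (2·(-5) - 9)/3 = -19/3.
t₄ = (2·(-19/3) - 9)/3 = -65/9.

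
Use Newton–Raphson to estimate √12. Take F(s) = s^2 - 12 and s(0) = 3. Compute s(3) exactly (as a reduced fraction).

18817/5432

F'(s) = 2s.
F(3) = -3, F'(3) = 6, so s(1) = 3 - (-3)/6 = 7/2.
F(7/2) = 1/4, F'(7/2) = 7, so s(2) = (7/2) - (1/4)/7 = 97/28.
F(97/28) = 1/784, F'(97/28) = 97/14, so s(3) = (97/28) - (1/784)/(97/14) = 18817/5432.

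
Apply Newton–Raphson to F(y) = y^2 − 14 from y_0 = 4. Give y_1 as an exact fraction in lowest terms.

15/4

F'(y) = 2y.
F(4) = 2, F'(4) = 8, so y_1 = 4 − 2/8 = 15/4.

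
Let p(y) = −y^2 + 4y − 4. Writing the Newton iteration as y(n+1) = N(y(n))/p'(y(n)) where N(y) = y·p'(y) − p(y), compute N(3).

p'(y) = −2y + 4.
N(y) = y·p'(y) − p(y) = y·(−2y + 4) − (−y^2 + 4y − 4) = −y^2 + 4.
N(3) = −5.

−5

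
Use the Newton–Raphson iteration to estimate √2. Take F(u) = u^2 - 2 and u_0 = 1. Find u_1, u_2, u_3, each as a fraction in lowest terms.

F'(u) = 2u.
F(1) = -1, F'(1) = 2, so u_1 = 1 - (-1)/2 = 3/2.
F(3/2) = 1/4, F'(3/2) = 3, so u_2 = (3/2) - (1/4)/3 = 17/12.
F(17/12) = 1/144, F'(17/12) = 17/6, so u_3 = (17/12) - (1/144)/(17/6) = 577/408.

u_1 = 3/2, u_2 = 17/12, u_3 = 577/408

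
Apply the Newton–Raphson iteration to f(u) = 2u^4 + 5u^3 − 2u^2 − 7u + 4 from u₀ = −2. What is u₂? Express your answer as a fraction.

−332/163

f'(u) = 8u^3 + 15u^2 − 4u − 7.
f(−2) = 2, f'(−2) = −3, so u₁ = (−2) − 2/(−3) = −4/3.
f(−4/3) = 344/81, f'(−4/3) = 163/27, so u₂ = (−4/3) − (344/81)/(163/27) = −332/163.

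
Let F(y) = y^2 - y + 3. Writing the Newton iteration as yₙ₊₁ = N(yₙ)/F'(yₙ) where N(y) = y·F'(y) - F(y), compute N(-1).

F'(y) = 2y - 1.
N(y) = y·F'(y) - F(y) = y·(2y - 1) - (y^2 - y + 3) = y^2 - 3.
N(-1) = -2.

-2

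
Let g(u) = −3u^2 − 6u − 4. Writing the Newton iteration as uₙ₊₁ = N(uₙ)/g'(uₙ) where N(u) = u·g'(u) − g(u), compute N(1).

1

g'(u) = −6u − 6.
N(u) = u·g'(u) − g(u) = u·(−6u − 6) − (−3u^2 − 6u − 4) = −3u^2 + 4.
N(1) = 1.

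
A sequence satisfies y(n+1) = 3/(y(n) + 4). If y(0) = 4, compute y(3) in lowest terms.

y(1) = 3/(4 + 4) = 3/8.
y(2) = 3/(3/8 + 4) = 24/35.
y(3) = 3/(24/35 + 4) = 105/164.

105/164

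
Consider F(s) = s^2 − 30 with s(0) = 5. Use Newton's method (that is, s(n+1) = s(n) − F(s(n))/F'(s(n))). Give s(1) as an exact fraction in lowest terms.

11/2

F'(s) = 2s.
F(5) = −5, F'(5) = 10, so s(1) = 5 − (−5)/10 = 11/2.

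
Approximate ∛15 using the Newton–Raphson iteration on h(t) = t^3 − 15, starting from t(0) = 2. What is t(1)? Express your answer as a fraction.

31/12

h'(t) = 3t^2.
h(2) = −7, h'(2) = 12, so t(1) = 2 − (−7)/12 = 31/12.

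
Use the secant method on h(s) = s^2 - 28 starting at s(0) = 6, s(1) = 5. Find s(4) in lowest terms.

17372/3283

h(6) = 8, h(5) = -3. s(2) = 5 - (-3)·(5 - 6)/((-3) - 8) = 58/11.
h(5) = -3, h(58/11) = -24/121. s(3) = (58/11) - (-24/121)·((58/11) - 5)/((-24/121) - (-3)) = 598/113.
h(58/11) = -24/121, h(598/113) = 72/12769. s(4) = (598/113) - (72/12769)·((598/113) - (58/11))/((72/12769) - (-24/121)) = 17372/3283.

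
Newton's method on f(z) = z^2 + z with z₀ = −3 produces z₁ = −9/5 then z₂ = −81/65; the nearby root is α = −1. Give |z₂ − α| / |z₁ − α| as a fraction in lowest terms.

z₁ − α = −9/5 − (−1) = −9/5 + 1 = −4/5, so |z₁ − α| = 4/5.
z₂ − α = −81/65 − (−1) = −81/65 + 1 = −16/65, so |z₂ − α| = 16/65.
Ratio = (16/65) / (4/5) = 4/13.

4/13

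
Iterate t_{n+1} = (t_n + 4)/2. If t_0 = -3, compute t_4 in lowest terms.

57/16

t_1 = ((-3) + 4)/2 = 1/2.
t_2 = ((1/2) + 4)/2 = 9/4.
t_3 = ((9/4) + 4)/2 = 25/8.
t_4 = ((25/8) + 4)/2 = 57/16.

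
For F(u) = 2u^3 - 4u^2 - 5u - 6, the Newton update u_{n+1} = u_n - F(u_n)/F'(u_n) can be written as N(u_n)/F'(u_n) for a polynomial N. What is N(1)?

F'(u) = 6u^2 - 8u - 5.
N(u) = u·F'(u) - F(u) = u·(6u^2 - 8u - 5) - (2u^3 - 4u^2 - 5u - 6) = 4u^3 - 4u^2 + 6.
N(1) = 6.

6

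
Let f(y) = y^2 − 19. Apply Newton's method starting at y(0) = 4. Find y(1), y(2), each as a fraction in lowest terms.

y(1) = 35/8, y(2) = 2441/560

f'(y) = 2y.
f(4) = −3, f'(4) = 8, so y(1) = 4 − (−3)/8 = 35/8.
f(35/8) = 9/64, f'(35/8) = 35/4, so y(2) = (35/8) − (9/64)/(35/4) = 2441/560.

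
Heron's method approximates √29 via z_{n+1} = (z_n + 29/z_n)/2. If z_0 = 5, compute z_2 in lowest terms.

z_1 = (5 + 29/5)/2 = 27/5.
z_2 = (27/5 + 29/(27/5))/2 = 727/135.

727/135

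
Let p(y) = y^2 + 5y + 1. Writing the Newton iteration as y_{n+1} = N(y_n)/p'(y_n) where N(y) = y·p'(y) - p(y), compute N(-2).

p'(y) = 2y + 5.
N(y) = y·p'(y) - p(y) = y·(2y + 5) - (y^2 + 5y + 1) = y^2 - 1.
N(-2) = 3.

3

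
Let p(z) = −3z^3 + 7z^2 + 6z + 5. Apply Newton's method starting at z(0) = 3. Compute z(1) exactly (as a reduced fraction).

104/33

p'(z) = −9z^2 + 14z + 6.
p(3) = 5, p'(3) = −33, so z(1) = 3 − 5/(−33) = 104/33.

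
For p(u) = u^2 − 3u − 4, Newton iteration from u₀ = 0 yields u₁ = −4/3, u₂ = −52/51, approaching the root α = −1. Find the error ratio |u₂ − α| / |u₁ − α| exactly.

1/17

u₁ − α = −4/3 − (−1) = −4/3 + 1 = −1/3, so |u₁ − α| = 1/3.
u₂ − α = −52/51 − (−1) = −52/51 + 1 = −1/51, so |u₂ − α| = 1/51.
Ratio = (1/51) / (1/3) = 1/17.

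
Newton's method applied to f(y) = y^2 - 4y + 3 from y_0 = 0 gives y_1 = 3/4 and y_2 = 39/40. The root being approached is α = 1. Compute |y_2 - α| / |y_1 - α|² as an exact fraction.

2/5

y_1 - α = 3/4 - 1 = -1/4, so |y_1 - α| = 1/4.
y_2 - α = 39/40 - 1 = -1/40, so |y_2 - α| = 1/40.
|y_1 - α|² = 1/16.
Ratio = (1/40) / (1/16) = 2/5.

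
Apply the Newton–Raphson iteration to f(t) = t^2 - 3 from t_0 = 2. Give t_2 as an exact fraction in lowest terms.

f'(t) = 2t.
f(2) = 1, f'(2) = 4, so t_1 = 2 - 1/4 = 7/4.
f(7/4) = 1/16, f'(7/4) = 7/2, so t_2 = (7/4) - (1/16)/(7/2) = 97/56.

97/56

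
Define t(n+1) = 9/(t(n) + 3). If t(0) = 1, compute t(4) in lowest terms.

t(1) = 9/(1 + 3) = 9/4.
t(2) = 9/(9/4 + 3) = 12/7.
t(3) = 9/(12/7 + 3) = 21/11.
t(4) = 9/(21/11 + 3) = 11/6.

11/6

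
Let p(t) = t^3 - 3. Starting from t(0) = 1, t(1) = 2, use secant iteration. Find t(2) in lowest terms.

9/7

p(1) = -2, p(2) = 5. t(2) = 2 - 5·(2 - 1)/(5 - (-2)) = 9/7.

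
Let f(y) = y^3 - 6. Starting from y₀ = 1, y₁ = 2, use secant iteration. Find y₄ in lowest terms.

f(1) = -5, f(2) = 2. y₂ = 2 - 2·(2 - 1)/(2 - (-5)) = 12/7.
f(2) = 2, f(12/7) = -330/343. y₃ = (12/7) - (-330/343)·((12/7) - 2)/((-330/343) - 2) = 459/254.
f(12/7) = -330/343, f(459/254) = -1619805/16387064. y₄ = (459/254) - (-1619805/16387064)·((459/254) - (12/7))/((-1619805/16387064) - (-330/343)) = 17817764/9802299.

17817764/9802299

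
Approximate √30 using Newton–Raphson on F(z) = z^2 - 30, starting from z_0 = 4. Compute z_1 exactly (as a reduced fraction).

23/4

F'(z) = 2z.
F(4) = -14, F'(4) = 8, so z_1 = 4 - (-14)/8 = 23/4.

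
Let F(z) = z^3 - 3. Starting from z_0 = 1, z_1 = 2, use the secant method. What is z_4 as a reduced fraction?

20671423/14273229

F(1) = -2, F(2) = 5. z_2 = 2 - 5·(2 - 1)/(5 - (-2)) = 9/7.
F(2) = 5, F(9/7) = -300/343. z_3 = (9/7) - (-300/343)·((9/7) - 2)/((-300/343) - 5) = 561/403.
F(9/7) = -300/343, F(561/403) = -19794000/65450827. z_4 = (561/403) - (-19794000/65450827)·((561/403) - (9/7))/((-19794000/65450827) - (-300/343)) = 20671423/14273229.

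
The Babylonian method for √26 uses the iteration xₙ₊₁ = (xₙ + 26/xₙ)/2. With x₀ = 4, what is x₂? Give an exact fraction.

857/168

x₁ = (4 + 26/4)/2 = 21/4.
x₂ = (21/4 + 26/(21/4))/2 = 857/168.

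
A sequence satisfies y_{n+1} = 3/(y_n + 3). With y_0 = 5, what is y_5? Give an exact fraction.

132/167

y_1 = 3/(5 + 3) = 3/8.
y_2 = 3/(3/8 + 3) = 8/9.
y_3 = 3/(8/9 + 3) = 27/35.
y_4 = 3/(27/35 + 3) = 35/44.
y_5 = 3/(35/44 + 3) = 132/167.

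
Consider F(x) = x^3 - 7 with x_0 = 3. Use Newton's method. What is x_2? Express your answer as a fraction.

F'(x) = 3x^2.
F(3) = 20, F'(3) = 27, so x_1 = 3 - 20/27 = 61/27.
F(61/27) = 89200/19683, F'(61/27) = 3721/243, so x_2 = (61/27) - (89200/19683)/(3721/243) = 591743/301401.

591743/301401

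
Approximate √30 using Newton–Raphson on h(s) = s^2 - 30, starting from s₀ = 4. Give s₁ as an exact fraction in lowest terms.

23/4

h'(s) = 2s.
h(4) = -14, h'(4) = 8, so s₁ = 4 - (-14)/8 = 23/4.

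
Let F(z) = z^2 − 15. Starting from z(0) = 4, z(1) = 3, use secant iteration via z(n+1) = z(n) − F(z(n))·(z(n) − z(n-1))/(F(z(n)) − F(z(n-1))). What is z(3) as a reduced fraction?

F(4) = 1, F(3) = −6. z(2) = 3 − (−6)·(3 − 4)/((−6) − 1) = 27/7.
F(3) = −6, F(27/7) = −6/49. z(3) = (27/7) − (−6/49)·((27/7) − 3)/((−6/49) − (−6)) = 31/8.

31/8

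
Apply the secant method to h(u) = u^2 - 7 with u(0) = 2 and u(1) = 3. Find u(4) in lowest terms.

h(2) = -3, h(3) = 2. u(2) = 3 - 2·(3 - 2)/(2 - (-3)) = 13/5.
h(3) = 2, h(13/5) = -6/25. u(3) = (13/5) - (-6/25)·((13/5) - 3)/((-6/25) - 2) = 37/14.
h(13/5) = -6/25, h(37/14) = -3/196. u(4) = (37/14) - (-3/196)·((37/14) - (13/5))/((-3/196) - (-6/25)) = 971/367.

971/367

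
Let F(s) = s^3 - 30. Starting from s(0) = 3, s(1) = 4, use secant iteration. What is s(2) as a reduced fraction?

114/37

F(3) = -3, F(4) = 34. s(2) = 4 - 34·(4 - 3)/(34 - (-3)) = 114/37.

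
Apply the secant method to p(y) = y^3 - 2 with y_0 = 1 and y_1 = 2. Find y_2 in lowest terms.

p(1) = -1, p(2) = 6. y_2 = 2 - 6·(2 - 1)/(6 - (-1)) = 8/7.

8/7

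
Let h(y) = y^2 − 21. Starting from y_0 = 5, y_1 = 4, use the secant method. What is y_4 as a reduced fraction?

h(5) = 4, h(4) = −5. y_2 = 4 − (−5)·(4 − 5)/((−5) − 4) = 41/9.
h(4) = −5, h(41/9) = −20/81. y_3 = (41/9) − (−20/81)·((41/9) − 4)/((−20/81) − (−5)) = 353/77.
h(41/9) = −20/81, h(353/77) = 100/5929. y_4 = (353/77) − (100/5929)·((353/77) − (41/9))/((100/5929) − (−20/81)) = 14513/3167.

14513/3167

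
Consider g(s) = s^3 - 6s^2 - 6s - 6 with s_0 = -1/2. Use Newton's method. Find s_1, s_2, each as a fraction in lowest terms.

g'(s) = 3s^2 - 12s - 6.
g(-1/2) = -37/8, g'(-1/2) = 3/4, so s_1 = (-1/2) - (-37/8)/(3/4) = 17/3.
g(17/3) = -1369/27, g'(17/3) = 67/3, so s_2 = (17/3) - (-1369/27)/(67/3) = 4786/603.

s_1 = 17/3, s_2 = 4786/603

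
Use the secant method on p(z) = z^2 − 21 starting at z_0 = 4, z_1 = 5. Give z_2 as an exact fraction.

p(4) = −5, p(5) = 4. z_2 = 5 − 4·(5 − 4)/(4 − (−5)) = 41/9.

41/9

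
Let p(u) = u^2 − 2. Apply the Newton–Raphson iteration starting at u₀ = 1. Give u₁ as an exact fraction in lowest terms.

3/2

p'(u) = 2u.
p(1) = −1, p'(1) = 2, so u₁ = 1 − (−1)/2 = 3/2.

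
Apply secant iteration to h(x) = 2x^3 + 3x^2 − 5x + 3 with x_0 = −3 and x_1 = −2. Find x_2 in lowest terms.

−5/2

h(−3) = −9, h(−2) = 9. x_2 = (−2) − 9·((−2) − (−3))/(9 − (−9)) = −5/2.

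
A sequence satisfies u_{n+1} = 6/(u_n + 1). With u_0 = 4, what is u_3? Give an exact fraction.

66/41

u_1 = 6/(4 + 1) = 6/5.
u_2 = 6/(6/5 + 1) = 30/11.
u_3 = 6/(30/11 + 1) = 66/41.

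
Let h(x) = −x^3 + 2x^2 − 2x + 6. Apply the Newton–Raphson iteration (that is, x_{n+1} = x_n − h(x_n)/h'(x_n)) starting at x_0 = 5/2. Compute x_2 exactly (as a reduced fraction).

1574754/691139

h'(x) = −3x^2 + 4x − 2.
h(5/2) = −17/8, h'(5/2) = −43/4, so x_1 = (5/2) − (−17/8)/(−43/4) = 99/43.
h(99/43) = −16473/79507, h'(99/43) = −16073/1849, so x_2 = (99/43) − (−16473/79507)/(−16073/1849) = 1574754/691139.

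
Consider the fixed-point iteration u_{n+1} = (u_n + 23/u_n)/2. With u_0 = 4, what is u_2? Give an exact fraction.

2993/624

u_1 = (4 + 23/4)/2 = 39/8.
u_2 = (39/8 + 23/(39/8))/2 = 2993/624.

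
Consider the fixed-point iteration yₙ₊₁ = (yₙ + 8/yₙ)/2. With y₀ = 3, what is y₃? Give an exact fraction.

665857/235416

y₁ = (3 + 8/3)/2 = 17/6.
y₂ = (17/6 + 8/(17/6))/2 = 577/204.
y₃ = (577/204 + 8/(577/204))/2 = 665857/235416.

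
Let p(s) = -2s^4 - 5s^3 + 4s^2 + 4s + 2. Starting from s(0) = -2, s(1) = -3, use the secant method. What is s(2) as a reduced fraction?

-56/19

p(-2) = 18, p(-3) = -1. s(2) = (-3) - (-1)·((-3) - (-2))/((-1) - 18) = -56/19.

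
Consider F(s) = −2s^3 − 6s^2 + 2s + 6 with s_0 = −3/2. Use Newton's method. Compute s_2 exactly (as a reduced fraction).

−8751/8749

F'(s) = −6s^2 − 12s + 2.
F(−3/2) = −15/4, F'(−3/2) = 13/2, so s_1 = (−3/2) − (−15/4)/(13/2) = −12/13.
F(−12/13) = 1350/2197, F'(−12/13) = 1346/169, so s_2 = (−12/13) − (1350/2197)/(1346/169) = −8751/8749.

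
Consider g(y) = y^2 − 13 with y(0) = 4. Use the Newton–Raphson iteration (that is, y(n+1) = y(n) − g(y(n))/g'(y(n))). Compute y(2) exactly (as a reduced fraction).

1673/464

g'(y) = 2y.
g(4) = 3, g'(4) = 8, so y(1) = 4 − 3/8 = 29/8.
g(29/8) = 9/64, g'(29/8) = 29/4, so y(2) = (29/8) − (9/64)/(29/4) = 1673/464.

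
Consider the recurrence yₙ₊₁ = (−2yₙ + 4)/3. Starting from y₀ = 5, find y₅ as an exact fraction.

y₁ = (−2·5 + 4)/3 = −2.
y₂ = (−2·(−2) + 4)/3 = 8/3.
y₃ = (−2·(8/3) + 4)/3 = −4/9.
y₄ = (−2·(−4/9) + 4)/3 = 44/27.
y₅ = (−2·(44/27) + 4)/3 = 20/81.

20/81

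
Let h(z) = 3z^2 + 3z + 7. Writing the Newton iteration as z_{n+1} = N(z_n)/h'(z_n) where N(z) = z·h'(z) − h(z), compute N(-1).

−4

h'(z) = 6z + 3.
N(z) = z·h'(z) − h(z) = z·(6z + 3) − (3z^2 + 3z + 7) = 3z^2 − 7.
N(-1) = −4.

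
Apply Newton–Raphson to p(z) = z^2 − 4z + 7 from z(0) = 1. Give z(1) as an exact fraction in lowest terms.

p'(z) = 2z − 4.
p(1) = 4, p'(1) = −2, so z(1) = 1 − 4/(−2) = 3.

3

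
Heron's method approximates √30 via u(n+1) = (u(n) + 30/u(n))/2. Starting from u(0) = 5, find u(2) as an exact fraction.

241/44

u(1) = (5 + 30/5)/2 = 11/2.
u(2) = (11/2 + 30/(11/2))/2 = 241/44.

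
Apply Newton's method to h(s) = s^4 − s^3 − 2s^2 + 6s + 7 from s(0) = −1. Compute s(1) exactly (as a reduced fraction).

h'(s) = 4s^3 − 3s^2 − 4s + 6.
h(−1) = 1, h'(−1) = 3, so s(1) = (−1) − 1/3 = −4/3.

−4/3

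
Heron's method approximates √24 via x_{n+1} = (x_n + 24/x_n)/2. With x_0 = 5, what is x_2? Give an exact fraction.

x_1 = (5 + 24/5)/2 = 49/10.
x_2 = (49/10 + 24/(49/10))/2 = 4801/980.

4801/980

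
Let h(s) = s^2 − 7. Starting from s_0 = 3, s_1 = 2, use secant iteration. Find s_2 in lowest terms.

13/5

h(3) = 2, h(2) = −3. s_2 = 2 − (−3)·(2 − 3)/((−3) − 2) = 13/5.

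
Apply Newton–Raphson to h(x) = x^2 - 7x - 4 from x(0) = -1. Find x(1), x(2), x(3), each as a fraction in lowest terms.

x(1) = -5/9, x(2) = -349/657, x(3) = -1848397/3480129

h'(x) = 2x - 7.
h(-1) = 4, h'(-1) = -9, so x(1) = (-1) - 4/(-9) = -5/9.
h(-5/9) = 16/81, h'(-5/9) = -73/9, so x(2) = (-5/9) - (16/81)/(-73/9) = -349/657.
h(-349/657) = 256/431649, h'(-349/657) = -5297/657, so x(3) = (-349/657) - (256/431649)/(-5297/657) = -1848397/3480129.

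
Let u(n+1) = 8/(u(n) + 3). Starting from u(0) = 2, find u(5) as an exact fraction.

4088/2405

u(1) = 8/(2 + 3) = 8/5.
u(2) = 8/(8/5 + 3) = 40/23.
u(3) = 8/(40/23 + 3) = 184/109.
u(4) = 8/(184/109 + 3) = 872/511.
u(5) = 8/(872/511 + 3) = 4088/2405.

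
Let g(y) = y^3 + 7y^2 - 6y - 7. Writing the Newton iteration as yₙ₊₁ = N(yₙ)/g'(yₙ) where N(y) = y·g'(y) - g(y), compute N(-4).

g'(y) = 3y^2 + 14y - 6.
N(y) = y·g'(y) - g(y) = y·(3y^2 + 14y - 6) - (y^3 + 7y^2 - 6y - 7) = 2y^3 + 7y^2 + 7.
N(-4) = -9.

-9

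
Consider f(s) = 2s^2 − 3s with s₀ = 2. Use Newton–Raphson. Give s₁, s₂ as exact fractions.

f'(s) = 4s − 3.
f(2) = 2, f'(2) = 5, so s₁ = 2 − 2/5 = 8/5.
f(8/5) = 8/25, f'(8/5) = 17/5, so s₂ = (8/5) − (8/25)/(17/5) = 128/85.

s₁ = 8/5, s₂ = 128/85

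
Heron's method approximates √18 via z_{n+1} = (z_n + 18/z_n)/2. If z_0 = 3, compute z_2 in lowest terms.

17/4

z_1 = (3 + 18/3)/2 = 9/2.
z_2 = (9/2 + 18/(9/2))/2 = 17/4.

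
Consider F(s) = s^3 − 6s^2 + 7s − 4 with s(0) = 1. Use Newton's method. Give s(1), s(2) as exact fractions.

s(1) = 0, s(2) = 4/7

F'(s) = 3s^2 − 12s + 7.
F(1) = −2, F'(1) = −2, so s(1) = 1 − (−2)/(−2) = 0.
F(0) = −4, F'(0) = 7, so s(2) = 0 − (−4)/7 = 4/7.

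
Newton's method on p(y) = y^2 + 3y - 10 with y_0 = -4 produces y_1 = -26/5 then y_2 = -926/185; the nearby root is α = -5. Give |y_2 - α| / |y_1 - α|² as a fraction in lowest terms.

y_1 - α = -26/5 - (-5) = -26/5 + 5 = -1/5, so |y_1 - α| = 1/5.
y_2 - α = -926/185 - (-5) = -926/185 + 5 = -1/185, so |y_2 - α| = 1/185.
|y_1 - α|² = 1/25.
Ratio = (1/185) / (1/25) = 5/37.

5/37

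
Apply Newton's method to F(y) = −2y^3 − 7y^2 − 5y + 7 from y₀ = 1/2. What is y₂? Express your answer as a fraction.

F'(y) = −6y^2 − 14y − 5.
F(1/2) = 5/2, F'(1/2) = −27/2, so y₁ = (1/2) − (5/2)/(−27/2) = 37/54.
F(37/54) = −7000/19683, F'(37/54) = −8461/486, so y₂ = (37/54) − (−7000/19683)/(−8461/486) = 911171/1370682.

911171/1370682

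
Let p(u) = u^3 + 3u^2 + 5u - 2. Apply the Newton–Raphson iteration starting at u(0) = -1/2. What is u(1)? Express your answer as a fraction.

10/11

p'(u) = 3u^2 + 6u + 5.
p(-1/2) = -31/8, p'(-1/2) = 11/4, so u(1) = (-1/2) - (-31/8)/(11/4) = 10/11.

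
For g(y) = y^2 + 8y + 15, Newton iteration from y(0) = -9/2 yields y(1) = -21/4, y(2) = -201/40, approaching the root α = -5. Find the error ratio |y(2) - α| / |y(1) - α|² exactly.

2/5

y(1) - α = -21/4 - (-5) = -21/4 + 5 = -1/4, so |y(1) - α| = 1/4.
y(2) - α = -201/40 - (-5) = -201/40 + 5 = -1/40, so |y(2) - α| = 1/40.
|y(1) - α|² = 1/16.
Ratio = (1/40) / (1/16) = 2/5.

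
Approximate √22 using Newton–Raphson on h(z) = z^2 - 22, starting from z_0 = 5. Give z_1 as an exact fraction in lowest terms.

h'(z) = 2z.
h(5) = 3, h'(5) = 10, so z_1 = 5 - 3/10 = 47/10.

47/10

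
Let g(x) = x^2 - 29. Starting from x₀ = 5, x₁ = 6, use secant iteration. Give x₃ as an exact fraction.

673/125

g(5) = -4, g(6) = 7. x₂ = 6 - 7·(6 - 5)/(7 - (-4)) = 59/11.
g(6) = 7, g(59/11) = -28/121. x₃ = (59/11) - (-28/121)·((59/11) - 6)/((-28/121) - 7) = 673/125.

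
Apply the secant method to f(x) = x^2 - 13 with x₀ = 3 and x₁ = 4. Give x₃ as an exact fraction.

191/53

f(3) = -4, f(4) = 3. x₂ = 4 - 3·(4 - 3)/(3 - (-4)) = 25/7.
f(4) = 3, f(25/7) = -12/49. x₃ = (25/7) - (-12/49)·((25/7) - 4)/((-12/49) - 3) = 191/53.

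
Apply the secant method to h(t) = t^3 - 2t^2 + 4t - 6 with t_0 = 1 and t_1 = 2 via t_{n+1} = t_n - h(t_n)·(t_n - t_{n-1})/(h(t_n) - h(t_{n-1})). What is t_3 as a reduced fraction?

139/82

h(1) = -3, h(2) = 2. t_2 = 2 - 2·(2 - 1)/(2 - (-3)) = 8/5.
h(2) = 2, h(8/5) = -78/125. t_3 = (8/5) - (-78/125)·((8/5) - 2)/((-78/125) - 2) = 139/82.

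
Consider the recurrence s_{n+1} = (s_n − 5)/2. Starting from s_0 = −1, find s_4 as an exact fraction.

−19/4

s_1 = ((−1) − 5)/2 = −3.
s_2 = ((−3) − 5)/2 = −4.
s_3 = ((−4) − 5)/2 = −9/2.
s_4 = ((−9/2) − 5)/2 = −19/4.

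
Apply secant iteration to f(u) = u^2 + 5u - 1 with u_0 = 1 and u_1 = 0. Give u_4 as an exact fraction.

f(1) = 5, f(0) = -1. u_2 = 0 - (-1)·(0 - 1)/((-1) - 5) = 1/6.
f(0) = -1, f(1/6) = -5/36. u_3 = (1/6) - (-5/36)·((1/6) - 0)/((-5/36) - (-1)) = 6/31.
f(1/6) = -5/36, f(6/31) = 5/961. u_4 = (6/31) - (5/961)·((6/31) - (1/6))/((5/961) - (-5/36)) = 192/997.

192/997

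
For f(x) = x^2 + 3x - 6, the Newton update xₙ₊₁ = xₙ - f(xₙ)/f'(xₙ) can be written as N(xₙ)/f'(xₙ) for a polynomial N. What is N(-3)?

f'(x) = 2x + 3.
N(x) = x·f'(x) - f(x) = x·(2x + 3) - (x^2 + 3x - 6) = x^2 + 6.
N(-3) = 15.

15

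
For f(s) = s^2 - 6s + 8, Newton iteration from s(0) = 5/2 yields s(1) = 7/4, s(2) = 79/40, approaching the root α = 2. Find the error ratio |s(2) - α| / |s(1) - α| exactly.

s(1) - α = 7/4 - 2 = -1/4, so |s(1) - α| = 1/4.
s(2) - α = 79/40 - 2 = -1/40, so |s(2) - α| = 1/40.
Ratio = (1/40) / (1/4) = 1/10.

1/10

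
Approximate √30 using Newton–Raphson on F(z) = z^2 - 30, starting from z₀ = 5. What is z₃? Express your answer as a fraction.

F'(z) = 2z.
F(5) = -5, F'(5) = 10, so z₁ = 5 - (-5)/10 = 11/2.
F(11/2) = 1/4, F'(11/2) = 11, so z₂ = (11/2) - (1/4)/11 = 241/44.
F(241/44) = 1/1936, F'(241/44) = 241/22, so z₃ = (241/44) - (1/1936)/(241/22) = 116161/21208.

116161/21208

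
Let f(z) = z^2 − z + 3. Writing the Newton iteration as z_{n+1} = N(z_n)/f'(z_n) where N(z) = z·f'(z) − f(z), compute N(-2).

1

f'(z) = 2z − 1.
N(z) = z·f'(z) − f(z) = z·(2z − 1) − (z^2 − z + 3) = z^2 − 3.
N(-2) = 1.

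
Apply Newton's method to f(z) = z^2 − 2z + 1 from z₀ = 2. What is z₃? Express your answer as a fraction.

9/8

f'(z) = 2z − 2.
f(2) = 1, f'(2) = 2, so z₁ = 2 − 1/2 = 3/2.
f(3/2) = 1/4, f'(3/2) = 1, so z₂ = (3/2) − (1/4)/1 = 5/4.
f(5/4) = 1/16, f'(5/4) = 1/2, so z₃ = (5/4) − (1/16)/(1/2) = 9/8.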